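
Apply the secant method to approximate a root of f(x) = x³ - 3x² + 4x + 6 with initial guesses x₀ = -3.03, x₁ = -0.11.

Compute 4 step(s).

f(x) = x³ - 3x² + 4x + 6
x₀ = -3.03, x₁ = -0.11

Secant formula: x_{n+1} = x_n - f(x_n)(x_n - x_{n-1})/(f(x_n) - f(x_{n-1}))

Iteration 1:
  f(-3.030000) = -61.480827
  f(-0.110000) = 5.522369
  x_2 = -0.110000 - 5.522369×(-0.110000 - (-3.030000))/(5.522369 - (-61.480827))
       = -0.350665
Iteration 2:
  f(-0.110000) = 5.522369
  f(-0.350665) = 4.185323
  x_3 = -0.350665 - 4.185323×(-0.350665 - (-0.110000))/(4.185323 - 5.522369)
       = -1.104012
Iteration 3:
  f(-0.350665) = 4.185323
  f(-1.104012) = -3.418198
  x_4 = -1.104012 - (-3.418198)×(-1.104012 - (-0.350665))/(-3.418198 - 4.185323)
       = -0.765342
Iteration 4:
  f(-1.104012) = -3.418198
  f(-0.765342) = 0.733094
  x_5 = -0.765342 - 0.733094×(-0.765342 - (-1.104012))/(0.733094 - (-3.418198))
       = -0.825149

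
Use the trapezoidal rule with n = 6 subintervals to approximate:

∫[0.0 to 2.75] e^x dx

f(x) = e^x
a = 0.0, b = 2.75, n = 6
h = (b - a)/n = 0.458333

Trapezoidal rule: (h/2)[f(x₀) + 2f(x₁) + 2f(x₂) + ... + f(xₙ)]

x_0 = 0.0000, f(x_0) = 1.000000, coefficient = 1
x_1 = 0.4583, f(x_1) = 1.581436, coefficient = 2
x_2 = 0.9167, f(x_2) = 2.500940, coefficient = 2
x_3 = 1.3750, f(x_3) = 3.955077, coefficient = 2
x_4 = 1.8333, f(x_4) = 6.254701, coefficient = 2
x_5 = 2.2917, f(x_5) = 9.891410, coefficient = 2
x_6 = 2.7500, f(x_6) = 15.642632, coefficient = 1

I ≈ (0.458333/2) × 65.009759 = 14.898070
Exact value: 14.642632
Error: 0.255438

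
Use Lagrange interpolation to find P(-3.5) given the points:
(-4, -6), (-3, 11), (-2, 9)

Lagrange interpolation formula:
P(x) = Σ yᵢ × Lᵢ(x)
where Lᵢ(x) = Π_{j≠i} (x - xⱼ)/(xᵢ - xⱼ)

L_0(-3.5) = (-3.5 - (-3))/(-4 - (-3)) × (-3.5 - (-2))/(-4 - (-2)) = 0.375000
L_1(-3.5) = (-3.5 - (-4))/(-3 - (-4)) × (-3.5 - (-2))/(-3 - (-2)) = 0.750000
L_2(-3.5) = (-3.5 - (-4))/(-2 - (-4)) × (-3.5 - (-3))/(-2 - (-3)) = -0.125000

P(-3.5) = (-6)×L_0(-3.5) + 11×L_1(-3.5) + 9×L_2(-3.5)
P(-3.5) = 4.875000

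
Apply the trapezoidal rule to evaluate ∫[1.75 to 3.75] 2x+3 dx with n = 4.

f(x) = 2x+3
a = 1.75, b = 3.75, n = 4
h = (b - a)/n = 0.500000

Trapezoidal rule: (h/2)[f(x₀) + 2f(x₁) + 2f(x₂) + ... + f(xₙ)]

x_0 = 1.7500, f(x_0) = 6.500000, coefficient = 1
x_1 = 2.2500, f(x_1) = 7.500000, coefficient = 2
x_2 = 2.7500, f(x_2) = 8.500000, coefficient = 2
x_3 = 3.2500, f(x_3) = 9.500000, coefficient = 2
x_4 = 3.7500, f(x_4) = 10.500000, coefficient = 1

I ≈ (0.500000/2) × 68.000000 = 17.000000
Exact value: 17.000000
Error: 0.000000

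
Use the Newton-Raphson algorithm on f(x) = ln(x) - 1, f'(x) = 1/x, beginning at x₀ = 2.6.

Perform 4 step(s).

f(x) = ln(x) - 1
f'(x) = 1/x
x₀ = 2.6

Newton-Raphson formula: x_{n+1} = x_n - f(x_n)/f'(x_n)

Iteration 1:
  f(2.600000) = -0.044489
  f'(2.600000) = 0.384615
  x_1 = 2.600000 - (-0.044489)/0.384615 = 2.715670
Iteration 2:
  f(2.715670) = -0.000961
  f'(2.715670) = 0.368233
  x_2 = 2.715670 - (-0.000961)/0.368233 = 2.718281
Iteration 3:
  f(2.718281) = 0.000000
  f'(2.718281) = 0.367880
  x_3 = 2.718281 - 0.000000/0.367880 = 2.718282
Iteration 4:
  f(2.718282) = 0.000000
  f'(2.718282) = 0.367879
  x_4 = 2.718282 - 0.000000/0.367879 = 2.718282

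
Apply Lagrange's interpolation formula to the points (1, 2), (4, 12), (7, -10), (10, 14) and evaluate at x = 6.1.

Lagrange interpolation formula:
P(x) = Σ yᵢ × Lᵢ(x)
where Lᵢ(x) = Π_{j≠i} (x - xⱼ)/(xᵢ - xⱼ)

L_0(6.1) = (6.1 - 4)/(1 - 4) × (6.1 - 7)/(1 - 7) × (6.1 - 10)/(1 - 10) = -0.045500
L_1(6.1) = (6.1 - 1)/(4 - 1) × (6.1 - 7)/(4 - 7) × (6.1 - 10)/(4 - 10) = 0.331500
L_2(6.1) = (6.1 - 1)/(7 - 1) × (6.1 - 4)/(7 - 4) × (6.1 - 10)/(7 - 10) = 0.773500
L_3(6.1) = (6.1 - 1)/(10 - 1) × (6.1 - 4)/(10 - 4) × (6.1 - 7)/(10 - 7) = -0.059500

P(6.1) = 2×L_0(6.1) + 12×L_1(6.1) + (-10)×L_2(6.1) + 14×L_3(6.1)
P(6.1) = -4.681000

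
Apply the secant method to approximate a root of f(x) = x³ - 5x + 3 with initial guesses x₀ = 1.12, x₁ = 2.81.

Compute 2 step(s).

f(x) = x³ - 5x + 3
x₀ = 1.12, x₁ = 2.81

Secant formula: x_{n+1} = x_n - f(x_n)(x_n - x_{n-1})/(f(x_n) - f(x_{n-1}))

Iteration 1:
  f(1.120000) = -1.195072
  f(2.810000) = 11.138041
  x_2 = 2.810000 - 11.138041×(2.810000 - 1.120000)/(11.138041 - (-1.195072))
       = 1.283760
Iteration 2:
  f(2.810000) = 11.138041
  f(1.283760) = -1.303113
  x_3 = 1.283760 - (-1.303113)×(1.283760 - 2.810000)/(-1.303113 - 11.138041)
       = 1.443622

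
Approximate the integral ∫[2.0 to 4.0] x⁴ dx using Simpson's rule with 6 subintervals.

f(x) = x⁴
a = 2.0, b = 4.0, n = 6
h = (b - a)/n = 0.333333

Simpson's rule: (h/3)[f(x₀) + 4f(x₁) + 2f(x₂) + ... + f(xₙ)]

x_0 = 2.0000, f(x_0) = 16.000000, coefficient = 1
x_1 = 2.3333, f(x_1) = 29.641975, coefficient = 4
x_2 = 2.6667, f(x_2) = 50.567901, coefficient = 2
x_3 = 3.0000, f(x_3) = 81.000000, coefficient = 4
x_4 = 3.3333, f(x_4) = 123.456790, coefficient = 2
x_5 = 3.6667, f(x_5) = 180.753086, coefficient = 4
x_6 = 4.0000, f(x_6) = 256.000000, coefficient = 1

I ≈ (0.333333/3) × 1785.629630 = 198.403292
Exact value: 198.400000
Error: 0.003292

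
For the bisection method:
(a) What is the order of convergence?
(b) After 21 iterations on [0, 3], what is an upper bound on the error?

(a) Bisection has linear (order 1) convergence; the error is halved each step.

(b) Error bound = (b-a)/2^n = (3 - 0)/2^{21}
    = 3/2^{21}

(a) 1 (linear); (b) error ≤ 1.43e-06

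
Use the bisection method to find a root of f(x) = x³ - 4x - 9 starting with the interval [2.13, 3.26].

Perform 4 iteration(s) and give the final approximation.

f(x) = x³ - 4x - 9
Initial interval: [2.13, 3.26]

Iteration 1:
  c_1 = (2.130000 + 3.260000)/2 = 2.695000
  f(c_1) = f(2.695000) = -0.206148
  f(a) × f(c) ≥ 0, new interval: [2.695000, 3.260000]
Iteration 2:
  c_2 = (2.695000 + 3.260000)/2 = 2.977500
  f(c_2) = f(2.977500) = 5.487045
  f(a) × f(c) < 0, new interval: [2.695000, 2.977500]
Iteration 3:
  c_3 = (2.695000 + 2.977500)/2 = 2.836250
  f(c_3) = f(2.836250) = 2.470686
  f(a) × f(c) < 0, new interval: [2.695000, 2.836250]
Iteration 4:
  c_4 = (2.695000 + 2.836250)/2 = 2.765625
  f(c_4) = f(2.765625) = 1.090885
  f(a) × f(c) < 0, new interval: [2.695000, 2.765625]

After 4 iteration(s), the approximation is c_4 = 2.765625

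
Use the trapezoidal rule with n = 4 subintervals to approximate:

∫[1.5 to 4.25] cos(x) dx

f(x) = cos(x)
a = 1.5, b = 4.25, n = 4
h = (b - a)/n = 0.687500

Trapezoidal rule: (h/2)[f(x₀) + 2f(x₁) + 2f(x₂) + ... + f(xₙ)]

x_0 = 1.5000, f(x_0) = 0.070737, coefficient = 1
x_1 = 2.1875, f(x_1) = -0.578349, coefficient = 2
x_2 = 2.8750, f(x_2) = -0.964674, coefficient = 2
x_3 = 3.5625, f(x_3) = -0.912719, coefficient = 2
x_4 = 4.2500, f(x_4) = -0.446087, coefficient = 1

I ≈ (0.687500/2) × -5.286834 = -1.817349
Exact value: -1.892484
Error: 0.075135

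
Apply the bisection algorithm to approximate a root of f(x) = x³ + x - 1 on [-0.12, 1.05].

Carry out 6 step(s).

f(x) = x³ + x - 1
Initial interval: [-0.12, 1.05]

Iteration 1:
  c_1 = (-0.120000 + 1.050000)/2 = 0.465000
  f(c_1) = f(0.465000) = -0.434455
  f(a) × f(c) ≥ 0, new interval: [0.465000, 1.050000]
Iteration 2:
  c_2 = (0.465000 + 1.050000)/2 = 0.757500
  f(c_2) = f(0.757500) = 0.192158
  f(a) × f(c) < 0, new interval: [0.465000, 0.757500]
Iteration 3:
  c_3 = (0.465000 + 0.757500)/2 = 0.611250
  f(c_3) = f(0.611250) = -0.160371
  f(a) × f(c) ≥ 0, new interval: [0.611250, 0.757500]
Iteration 4:
  c_4 = (0.611250 + 0.757500)/2 = 0.684375
  f(c_4) = f(0.684375) = 0.004915
  f(a) × f(c) < 0, new interval: [0.611250, 0.684375]
Iteration 5:
  c_5 = (0.611250 + 0.684375)/2 = 0.647813
  f(c_5) = f(0.647813) = -0.080326
  f(a) × f(c) ≥ 0, new interval: [0.647813, 0.684375]
Iteration 6:
  c_6 = (0.647813 + 0.684375)/2 = 0.666094
  f(c_6) = f(0.666094) = -0.038373
  f(a) × f(c) ≥ 0, new interval: [0.666094, 0.684375]

After 6 iteration(s), the approximation is c_6 = 0.666094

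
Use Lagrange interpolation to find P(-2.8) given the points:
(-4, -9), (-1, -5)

Lagrange interpolation formula:
P(x) = Σ yᵢ × Lᵢ(x)
where Lᵢ(x) = Π_{j≠i} (x - xⱼ)/(xᵢ - xⱼ)

L_0(-2.8) = (-2.8 - (-1))/(-4 - (-1)) = 0.600000
L_1(-2.8) = (-2.8 - (-4))/(-1 - (-4)) = 0.400000

P(-2.8) = (-9)×L_0(-2.8) + (-5)×L_1(-2.8)
P(-2.8) = -7.400000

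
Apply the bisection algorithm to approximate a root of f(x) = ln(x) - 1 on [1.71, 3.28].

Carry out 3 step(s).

f(x) = ln(x) - 1
Initial interval: [1.71, 3.28]

Iteration 1:
  c_1 = (1.710000 + 3.280000)/2 = 2.495000
  f(c_1) = f(2.495000) = -0.085711
  f(a) × f(c) ≥ 0, new interval: [2.495000, 3.280000]
Iteration 2:
  c_2 = (2.495000 + 3.280000)/2 = 2.887500
  f(c_2) = f(2.887500) = 0.060391
  f(a) × f(c) < 0, new interval: [2.495000, 2.887500]
Iteration 3:
  c_3 = (2.495000 + 2.887500)/2 = 2.691250
  f(c_3) = f(2.691250) = -0.009994
  f(a) × f(c) ≥ 0, new interval: [2.691250, 2.887500]

After 3 iteration(s), the approximation is c_3 = 2.691250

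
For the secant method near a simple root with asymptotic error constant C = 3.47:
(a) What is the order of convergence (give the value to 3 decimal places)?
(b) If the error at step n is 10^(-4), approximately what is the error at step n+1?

(a) Secant method has superlinear convergence with order φ = (1+√5)/2 ≈ 1.618.
    This means |e_{n+1}| ≈ C|e_n|^1.618.

(b) With |e_n| = 10^(-4) and C = 3.47:
    |e_{n+1}| ≈ 3.47 × (10^(-4))^1.618 = 3.47 × 10^(-6.47)

(a) ≈ 1.618 (golden ratio); (b) |e_{n+1}| ≈ 1.170e-06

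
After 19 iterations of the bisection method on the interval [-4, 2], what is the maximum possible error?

Bisection error bound: |error| ≤ (b-a)/2^n
|error| ≤ (2 - (-4))/2^19 = 6/2^19
|error| ≤ 0.0000114441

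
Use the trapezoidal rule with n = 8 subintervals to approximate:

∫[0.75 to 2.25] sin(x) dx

f(x) = sin(x)
a = 0.75, b = 2.25, n = 8
h = (b - a)/n = 0.187500

Trapezoidal rule: (h/2)[f(x₀) + 2f(x₁) + 2f(x₂) + ... + f(xₙ)]

x_0 = 0.7500, f(x_0) = 0.681639, coefficient = 1
x_1 = 0.9375, f(x_1) = 0.806081, coefficient = 2
x_2 = 1.1250, f(x_2) = 0.902268, coefficient = 2
x_3 = 1.3125, f(x_3) = 0.966827, coefficient = 2
x_4 = 1.5000, f(x_4) = 0.997495, coefficient = 2
x_5 = 1.6875, f(x_5) = 0.993198, coefficient = 2
x_6 = 1.8750, f(x_6) = 0.954086, coefficient = 2
x_7 = 2.0625, f(x_7) = 0.881530, coefficient = 2
x_8 = 2.2500, f(x_8) = 0.778073, coefficient = 1

I ≈ (0.187500/2) × 14.462679 = 1.355876
Exact value: 1.359862
Error: 0.003986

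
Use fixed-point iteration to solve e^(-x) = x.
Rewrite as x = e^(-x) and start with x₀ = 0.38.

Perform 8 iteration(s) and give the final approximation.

Equation: e^(-x) = x
Fixed-point form: x = e^(-x)
x₀ = 0.38

x_1 = g(0.380000) = 0.683861
x_2 = g(0.683861) = 0.504665
x_3 = g(0.504665) = 0.603708
x_4 = g(0.603708) = 0.546780
x_5 = g(0.546780) = 0.578810
x_6 = g(0.578810) = 0.560565
x_7 = g(0.560565) = 0.570887
x_8 = g(0.570887) = 0.565024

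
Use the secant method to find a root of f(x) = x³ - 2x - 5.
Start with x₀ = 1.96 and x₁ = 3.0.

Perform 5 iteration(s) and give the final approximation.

f(x) = x³ - 2x - 5
x₀ = 1.96, x₁ = 3.0

Secant formula: x_{n+1} = x_n - f(x_n)(x_n - x_{n-1})/(f(x_n) - f(x_{n-1}))

Iteration 1:
  f(1.960000) = -1.390464
  f(3.000000) = 16.000000
  x_2 = 3.000000 - 16.000000×(3.000000 - 1.960000)/(16.000000 - (-1.390464))
       = 2.043154
Iteration 2:
  f(3.000000) = 16.000000
  f(2.043154) = -0.557209
  x_3 = 2.043154 - (-0.557209)×(2.043154 - 3.000000)/(-0.557209 - 16.000000)
       = 2.075355
Iteration 3:
  f(2.043154) = -0.557209
  f(2.075355) = -0.211952
  x_4 = 2.075355 - (-0.211952)×(2.075355 - 2.043154)/(-0.211952 - (-0.557209))
       = 2.095123
Iteration 4:
  f(2.075355) = -0.211952
  f(2.095123) = 0.006384
  x_5 = 2.095123 - 0.006384×(2.095123 - 2.075355)/(0.006384 - (-0.211952))
       = 2.094545
Iteration 5:
  f(2.095123) = 0.006384
  f(2.094545) = -0.000069
  x_6 = 2.094545 - (-0.000069)×(2.094545 - 2.095123)/(-0.000069 - 0.006384)
       = 2.094551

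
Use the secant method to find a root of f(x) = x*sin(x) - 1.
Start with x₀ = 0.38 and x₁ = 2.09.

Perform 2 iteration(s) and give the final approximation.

f(x) = x*sin(x) - 1
x₀ = 0.38, x₁ = 2.09

Secant formula: x_{n+1} = x_n - f(x_n)(x_n - x_{n-1})/(f(x_n) - f(x_{n-1}))

Iteration 1:
  f(0.380000) = -0.859050
  f(2.090000) = 0.814568
  x_2 = 2.090000 - 0.814568×(2.090000 - 0.380000)/(0.814568 - (-0.859050))
       = 1.257724
Iteration 2:
  f(2.090000) = 0.814568
  f(1.257724) = 0.196589
  x_3 = 1.257724 - 0.196589×(1.257724 - 2.090000)/(0.196589 - 0.814568)
       = 0.992965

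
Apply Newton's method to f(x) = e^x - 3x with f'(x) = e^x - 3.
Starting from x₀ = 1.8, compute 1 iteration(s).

f(x) = e^x - 3x
f'(x) = e^x - 3
x₀ = 1.8

Newton-Raphson formula: x_{n+1} = x_n - f(x_n)/f'(x_n)

Iteration 1:
  f(1.800000) = 0.649647
  f'(1.800000) = 3.049647
  x_1 = 1.800000 - 0.649647/3.049647 = 1.586976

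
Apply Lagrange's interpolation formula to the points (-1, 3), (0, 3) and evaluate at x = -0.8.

Lagrange interpolation formula:
P(x) = Σ yᵢ × Lᵢ(x)
where Lᵢ(x) = Π_{j≠i} (x - xⱼ)/(xᵢ - xⱼ)

L_0(-0.8) = (-0.8 - 0)/(-1 - 0) = 0.800000
L_1(-0.8) = (-0.8 - (-1))/(0 - (-1)) = 0.200000

P(-0.8) = 3×L_0(-0.8) + 3×L_1(-0.8)
P(-0.8) = 3.000000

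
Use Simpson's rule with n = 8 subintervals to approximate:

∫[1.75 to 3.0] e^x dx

f(x) = e^x
a = 1.75, b = 3.0, n = 8
h = (b - a)/n = 0.156250

Simpson's rule: (h/3)[f(x₀) + 4f(x₁) + 2f(x₂) + ... + f(xₙ)]

x_0 = 1.7500, f(x_0) = 5.754603, coefficient = 1
x_1 = 1.9062, f(x_1) = 6.727812, coefficient = 4
x_2 = 2.0625, f(x_2) = 7.865609, coefficient = 2
x_3 = 2.2188, f(x_3) = 9.195829, coefficient = 4
x_4 = 2.3750, f(x_4) = 10.751013, coefficient = 2
x_5 = 2.5312, f(x_5) = 12.569208, coefficient = 4
x_6 = 2.6875, f(x_6) = 14.694893, coefficient = 2
x_7 = 2.8438, f(x_7) = 17.180070, coefficient = 4
x_8 = 3.0000, f(x_8) = 20.085537, coefficient = 1

I ≈ (0.156250/3) × 275.154846 = 14.330982
Exact value: 14.330934
Error: 0.000047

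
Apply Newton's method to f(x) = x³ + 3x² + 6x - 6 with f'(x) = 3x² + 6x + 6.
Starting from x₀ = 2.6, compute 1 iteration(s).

f(x) = x³ + 3x² + 6x - 6
f'(x) = 3x² + 6x + 6
x₀ = 2.6

Newton-Raphson formula: x_{n+1} = x_n - f(x_n)/f'(x_n)

Iteration 1:
  f(2.600000) = 47.456000
  f'(2.600000) = 41.880000
  x_1 = 2.600000 - 47.456000/41.880000 = 1.466858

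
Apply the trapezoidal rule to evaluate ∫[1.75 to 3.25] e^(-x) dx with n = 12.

f(x) = e^(-x)
a = 1.75, b = 3.25, n = 12
h = (b - a)/n = 0.125000

Trapezoidal rule: (h/2)[f(x₀) + 2f(x₁) + 2f(x₂) + ... + f(xₙ)]

x_0 = 1.7500, f(x_0) = 0.173774, coefficient = 1
x_1 = 1.8750, f(x_1) = 0.153355, coefficient = 2
x_2 = 2.0000, f(x_2) = 0.135335, coefficient = 2
x_3 = 2.1250, f(x_3) = 0.119433, coefficient = 2
x_4 = 2.2500, f(x_4) = 0.105399, coefficient = 2
x_5 = 2.3750, f(x_5) = 0.093014, coefficient = 2
x_6 = 2.5000, f(x_6) = 0.082085, coefficient = 2
x_7 = 2.6250, f(x_7) = 0.072440, coefficient = 2
x_8 = 2.7500, f(x_8) = 0.063928, coefficient = 2
x_9 = 2.8750, f(x_9) = 0.056416, coefficient = 2
x_10 = 3.0000, f(x_10) = 0.049787, coefficient = 2
x_11 = 3.1250, f(x_11) = 0.043937, coefficient = 2
x_12 = 3.2500, f(x_12) = 0.038774, coefficient = 1

I ≈ (0.125000/2) × 2.162808 = 0.135175
Exact value: 0.135000
Error: 0.000176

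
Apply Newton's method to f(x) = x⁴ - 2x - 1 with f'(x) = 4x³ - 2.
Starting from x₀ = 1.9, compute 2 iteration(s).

f(x) = x⁴ - 2x - 1
f'(x) = 4x³ - 2
x₀ = 1.9

Newton-Raphson formula: x_{n+1} = x_n - f(x_n)/f'(x_n)

Iteration 1:
  f(1.900000) = 8.232100
  f'(1.900000) = 25.436000
  x_1 = 1.900000 - 8.232100/25.436000 = 1.576360
Iteration 2:
  f(1.576360) = 2.022066
  f'(1.576360) = 13.668465
  x_2 = 1.576360 - 2.022066/13.668465 = 1.428424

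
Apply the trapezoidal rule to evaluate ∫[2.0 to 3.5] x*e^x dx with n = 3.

f(x) = x*e^x
a = 2.0, b = 3.5, n = 3
h = (b - a)/n = 0.500000

Trapezoidal rule: (h/2)[f(x₀) + 2f(x₁) + 2f(x₂) + ... + f(xₙ)]

x_0 = 2.0000, f(x_0) = 14.778112, coefficient = 1
x_1 = 2.5000, f(x_1) = 30.456235, coefficient = 2
x_2 = 3.0000, f(x_2) = 60.256611, coefficient = 2
x_3 = 3.5000, f(x_3) = 115.904082, coefficient = 1

I ≈ (0.500000/2) × 312.107885 = 78.026971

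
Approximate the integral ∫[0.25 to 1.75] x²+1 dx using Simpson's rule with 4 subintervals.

f(x) = x²+1
a = 0.25, b = 1.75, n = 4
h = (b - a)/n = 0.375000

Simpson's rule: (h/3)[f(x₀) + 4f(x₁) + 2f(x₂) + ... + f(xₙ)]

x_0 = 0.2500, f(x_0) = 1.062500, coefficient = 1
x_1 = 0.6250, f(x_1) = 1.390625, coefficient = 4
x_2 = 1.0000, f(x_2) = 2.000000, coefficient = 2
x_3 = 1.3750, f(x_3) = 2.890625, coefficient = 4
x_4 = 1.7500, f(x_4) = 4.062500, coefficient = 1

I ≈ (0.375000/3) × 26.250000 = 3.281250
Exact value: 3.281250
Error: 0.000000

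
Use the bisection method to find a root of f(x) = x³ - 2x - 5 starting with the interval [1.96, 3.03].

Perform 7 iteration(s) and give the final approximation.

f(x) = x³ - 2x - 5
Initial interval: [1.96, 3.03]

Iteration 1:
  c_1 = (1.960000 + 3.030000)/2 = 2.495000
  f(c_1) = f(2.495000) = 5.541437
  f(a) × f(c) < 0, new interval: [1.960000, 2.495000]
Iteration 2:
  c_2 = (1.960000 + 2.495000)/2 = 2.227500
  f(c_2) = f(2.227500) = 1.597312
  f(a) × f(c) < 0, new interval: [1.960000, 2.227500]
Iteration 3:
  c_3 = (1.960000 + 2.227500)/2 = 2.093750
  f(c_3) = f(2.093750) = -0.008942
  f(a) × f(c) ≥ 0, new interval: [2.093750, 2.227500]
Iteration 4:
  c_4 = (2.093750 + 2.227500)/2 = 2.160625
  f(c_4) = f(2.160625) = 0.765197
  f(a) × f(c) < 0, new interval: [2.093750, 2.160625]
Iteration 5:
  c_5 = (2.093750 + 2.160625)/2 = 2.127187
  f(c_5) = f(2.127187) = 0.370992
  f(a) × f(c) < 0, new interval: [2.093750, 2.127187]
Iteration 6:
  c_6 = (2.093750 + 2.127187)/2 = 2.110469
  f(c_6) = f(2.110469) = 0.179256
  f(a) × f(c) < 0, new interval: [2.093750, 2.110469]
Iteration 7:
  c_7 = (2.093750 + 2.110469)/2 = 2.102109
  f(c_7) = f(2.102109) = 0.084716
  f(a) × f(c) < 0, new interval: [2.093750, 2.102109]

After 7 iteration(s), the approximation is c_7 = 2.102109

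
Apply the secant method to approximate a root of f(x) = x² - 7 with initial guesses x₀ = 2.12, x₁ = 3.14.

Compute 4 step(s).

f(x) = x² - 7
x₀ = 2.12, x₁ = 3.14

Secant formula: x_{n+1} = x_n - f(x_n)(x_n - x_{n-1})/(f(x_n) - f(x_{n-1}))

Iteration 1:
  f(2.120000) = -2.505600
  f(3.140000) = 2.859600
  x_2 = 3.140000 - 2.859600×(3.140000 - 2.120000)/(2.859600 - (-2.505600))
       = 2.596350
Iteration 2:
  f(3.140000) = 2.859600
  f(2.596350) = -0.258968
  x_3 = 2.596350 - (-0.258968)×(2.596350 - 3.140000)/(-0.258968 - 2.859600)
       = 2.641495
Iteration 3:
  f(2.596350) = -0.258968
  f(2.641495) = -0.022505
  x_4 = 2.641495 - (-0.022505)×(2.641495 - 2.596350)/(-0.022505 - (-0.258968))
       = 2.645791
Iteration 4:
  f(2.641495) = -0.022505
  f(2.645791) = 0.000212
  x_5 = 2.645791 - 0.000212×(2.645791 - 2.641495)/(0.000212 - (-0.022505))
       = 2.645751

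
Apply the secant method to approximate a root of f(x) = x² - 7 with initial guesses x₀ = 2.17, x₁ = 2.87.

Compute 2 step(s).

f(x) = x² - 7
x₀ = 2.17, x₁ = 2.87

Secant formula: x_{n+1} = x_n - f(x_n)(x_n - x_{n-1})/(f(x_n) - f(x_{n-1}))

Iteration 1:
  f(2.170000) = -2.291100
  f(2.870000) = 1.236900
  x_2 = 2.870000 - 1.236900×(2.870000 - 2.170000)/(1.236900 - (-2.291100))
       = 2.624583
Iteration 2:
  f(2.870000) = 1.236900
  f(2.624583) = -0.111562
  x_3 = 2.624583 - (-0.111562)×(2.624583 - 2.870000)/(-0.111562 - 1.236900)
       = 2.644887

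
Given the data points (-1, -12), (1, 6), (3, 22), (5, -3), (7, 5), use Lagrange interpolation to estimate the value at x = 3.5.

Lagrange interpolation formula:
P(x) = Σ yᵢ × Lᵢ(x)
where Lᵢ(x) = Π_{j≠i} (x - xⱼ)/(xᵢ - xⱼ)

L_0(3.5) = (3.5 - 1)/(-1 - 1) × (3.5 - 3)/(-1 - 3) × (3.5 - 5)/(-1 - 5) × (3.5 - 7)/(-1 - 7) = 0.017090
L_1(3.5) = (3.5 - (-1))/(1 - (-1)) × (3.5 - 3)/(1 - 3) × (3.5 - 5)/(1 - 5) × (3.5 - 7)/(1 - 7) = -0.123047
L_2(3.5) = (3.5 - (-1))/(3 - (-1)) × (3.5 - 1)/(3 - 1) × (3.5 - 5)/(3 - 5) × (3.5 - 7)/(3 - 7) = 0.922852
L_3(3.5) = (3.5 - (-1))/(5 - (-1)) × (3.5 - 1)/(5 - 1) × (3.5 - 3)/(5 - 3) × (3.5 - 7)/(5 - 7) = 0.205078
L_4(3.5) = (3.5 - (-1))/(7 - (-1)) × (3.5 - 1)/(7 - 1) × (3.5 - 3)/(7 - 3) × (3.5 - 5)/(7 - 5) = -0.021973

P(3.5) = (-12)×L_0(3.5) + 6×L_1(3.5) + 22×L_2(3.5) + (-3)×L_3(3.5) + 5×L_4(3.5)
P(3.5) = 18.634277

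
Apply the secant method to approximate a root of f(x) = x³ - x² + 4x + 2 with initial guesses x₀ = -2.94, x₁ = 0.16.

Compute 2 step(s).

f(x) = x³ - x² + 4x + 2
x₀ = -2.94, x₁ = 0.16

Secant formula: x_{n+1} = x_n - f(x_n)(x_n - x_{n-1})/(f(x_n) - f(x_{n-1}))

Iteration 1:
  f(-2.940000) = -43.815784
  f(0.160000) = 2.618496
  x_2 = 0.160000 - 2.618496×(0.160000 - (-2.940000))/(2.618496 - (-43.815784))
       = -0.014813
Iteration 2:
  f(0.160000) = 2.618496
  f(-0.014813) = 1.940523
  x_3 = -0.014813 - 1.940523×(-0.014813 - 0.160000)/(1.940523 - 2.618496)
       = -0.515172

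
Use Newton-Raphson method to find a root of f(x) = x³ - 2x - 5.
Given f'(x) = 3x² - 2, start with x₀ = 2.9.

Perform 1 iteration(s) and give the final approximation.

f(x) = x³ - 2x - 5
f'(x) = 3x² - 2
x₀ = 2.9

Newton-Raphson formula: x_{n+1} = x_n - f(x_n)/f'(x_n)

Iteration 1:
  f(2.900000) = 13.589000
  f'(2.900000) = 23.230000
  x_1 = 2.900000 - 13.589000/23.230000 = 2.315024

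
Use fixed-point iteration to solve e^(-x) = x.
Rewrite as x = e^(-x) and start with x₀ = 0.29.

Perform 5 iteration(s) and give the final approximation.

Equation: e^(-x) = x
Fixed-point form: x = e^(-x)
x₀ = 0.29

x_1 = g(0.290000) = 0.748264
x_2 = g(0.748264) = 0.473187
x_3 = g(0.473187) = 0.623013
x_4 = g(0.623013) = 0.536326
x_5 = g(0.536326) = 0.584893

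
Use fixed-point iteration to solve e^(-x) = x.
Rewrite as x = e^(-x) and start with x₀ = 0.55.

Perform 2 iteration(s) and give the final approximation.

Equation: e^(-x) = x
Fixed-point form: x = e^(-x)
x₀ = 0.55

x_1 = g(0.550000) = 0.576950
x_2 = g(0.576950) = 0.561609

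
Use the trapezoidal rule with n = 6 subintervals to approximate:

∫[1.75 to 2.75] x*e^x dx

f(x) = x*e^x
a = 1.75, b = 2.75, n = 6
h = (b - a)/n = 0.166667

Trapezoidal rule: (h/2)[f(x₀) + 2f(x₁) + 2f(x₂) + ... + f(xₙ)]

x_0 = 1.7500, f(x_0) = 10.070555, coefficient = 1
x_1 = 1.9167, f(x_1) = 13.029998, coefficient = 2
x_2 = 2.0833, f(x_2) = 16.731656, coefficient = 2
x_3 = 2.2500, f(x_3) = 21.347406, coefficient = 2
x_4 = 2.4167, f(x_4) = 27.087053, coefficient = 2
x_5 = 2.5833, f(x_5) = 34.206439, coefficient = 2
x_6 = 2.7500, f(x_6) = 43.017238, coefficient = 1

I ≈ (0.166667/2) × 277.892894 = 23.157741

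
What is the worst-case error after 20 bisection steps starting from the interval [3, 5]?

Bisection error bound: |error| ≤ (b-a)/2^n
|error| ≤ (5 - 3)/2^20 = 2/2^20
|error| ≤ 0.0000019073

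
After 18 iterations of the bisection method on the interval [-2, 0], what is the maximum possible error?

Bisection error bound: |error| ≤ (b-a)/2^n
|error| ≤ (0 - (-2))/2^18 = 2/2^18
|error| ≤ 0.0000076294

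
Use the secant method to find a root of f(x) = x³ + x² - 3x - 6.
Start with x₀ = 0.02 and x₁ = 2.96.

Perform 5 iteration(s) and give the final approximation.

f(x) = x³ + x² - 3x - 6
x₀ = 0.02, x₁ = 2.96

Secant formula: x_{n+1} = x_n - f(x_n)(x_n - x_{n-1})/(f(x_n) - f(x_{n-1}))

Iteration 1:
  f(0.020000) = -6.059592
  f(2.960000) = 19.815936
  x_2 = 2.960000 - 19.815936×(2.960000 - 0.020000)/(19.815936 - (-6.059592))
       = 0.708496
Iteration 2:
  f(2.960000) = 19.815936
  f(0.708496) = -7.267880
  x_3 = 0.708496 - (-7.267880)×(0.708496 - 2.960000)/(-7.267880 - 19.815936)
       = 1.312682
Iteration 3:
  f(0.708496) = -7.267880
  f(1.312682) = -5.952985
  x_4 = 1.312682 - (-5.952985)×(1.312682 - 0.708496)/(-5.952985 - (-7.267880))
       = 4.048040
Iteration 4:
  f(1.312682) = -5.952985
  f(4.048040) = 64.576239
  x_5 = 4.048040 - 64.576239×(4.048040 - 1.312682)/(64.576239 - (-5.952985))
       = 1.543559
Iteration 5:
  f(4.048040) = 64.576239
  f(1.543559) = -4.570461
  x_6 = 1.543559 - (-4.570461)×(1.543559 - 4.048040)/(-4.570461 - 64.576239)
       = 1.709100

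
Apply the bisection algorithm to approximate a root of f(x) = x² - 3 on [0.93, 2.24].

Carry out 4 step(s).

f(x) = x² - 3
Initial interval: [0.93, 2.24]

Iteration 1:
  c_1 = (0.930000 + 2.240000)/2 = 1.585000
  f(c_1) = f(1.585000) = -0.487775
  f(a) × f(c) ≥ 0, new interval: [1.585000, 2.240000]
Iteration 2:
  c_2 = (1.585000 + 2.240000)/2 = 1.912500
  f(c_2) = f(1.912500) = 0.657656
  f(a) × f(c) < 0, new interval: [1.585000, 1.912500]
Iteration 3:
  c_3 = (1.585000 + 1.912500)/2 = 1.748750
  f(c_3) = f(1.748750) = 0.058127
  f(a) × f(c) < 0, new interval: [1.585000, 1.748750]
Iteration 4:
  c_4 = (1.585000 + 1.748750)/2 = 1.666875
  f(c_4) = f(1.666875) = -0.221528
  f(a) × f(c) ≥ 0, new interval: [1.666875, 1.748750]

After 4 iteration(s), the approximation is c_4 = 1.666875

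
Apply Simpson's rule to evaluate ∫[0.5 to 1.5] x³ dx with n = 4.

f(x) = x³
a = 0.5, b = 1.5, n = 4
h = (b - a)/n = 0.250000

Simpson's rule: (h/3)[f(x₀) + 4f(x₁) + 2f(x₂) + ... + f(xₙ)]

x_0 = 0.5000, f(x_0) = 0.125000, coefficient = 1
x_1 = 0.7500, f(x_1) = 0.421875, coefficient = 4
x_2 = 1.0000, f(x_2) = 1.000000, coefficient = 2
x_3 = 1.2500, f(x_3) = 1.953125, coefficient = 4
x_4 = 1.5000, f(x_4) = 3.375000, coefficient = 1

I ≈ (0.250000/3) × 15.000000 = 1.250000
Exact value: 1.250000
Error: 0.000000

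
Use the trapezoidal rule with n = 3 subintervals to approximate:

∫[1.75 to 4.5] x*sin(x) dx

f(x) = x*sin(x)
a = 1.75, b = 4.5, n = 3
h = (b - a)/n = 0.916667

Trapezoidal rule: (h/2)[f(x₀) + 2f(x₁) + 2f(x₂) + ... + f(xₙ)]

x_0 = 1.7500, f(x_0) = 1.721975, coefficient = 1
x_1 = 2.6667, f(x_1) = 1.219394, coefficient = 2
x_2 = 3.5833, f(x_2) = -1.531924, coefficient = 2
x_3 = 4.5000, f(x_3) = -4.398886, coefficient = 1

I ≈ (0.916667/2) × -3.301971 = -1.513403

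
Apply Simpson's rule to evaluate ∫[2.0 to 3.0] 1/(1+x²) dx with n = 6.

f(x) = 1/(1+x²)
a = 2.0, b = 3.0, n = 6
h = (b - a)/n = 0.166667

Simpson's rule: (h/3)[f(x₀) + 4f(x₁) + 2f(x₂) + ... + f(xₙ)]

x_0 = 2.0000, f(x_0) = 0.200000, coefficient = 1
x_1 = 2.1667, f(x_1) = 0.175610, coefficient = 4
x_2 = 2.3333, f(x_2) = 0.155172, coefficient = 2
x_3 = 2.5000, f(x_3) = 0.137931, coefficient = 4
x_4 = 2.6667, f(x_4) = 0.123288, coefficient = 2
x_5 = 2.8333, f(x_5) = 0.110769, coefficient = 4
x_6 = 3.0000, f(x_6) = 0.100000, coefficient = 1

I ≈ (0.166667/3) × 2.554160 = 0.141898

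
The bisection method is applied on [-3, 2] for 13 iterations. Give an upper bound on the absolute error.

Bisection error bound: |error| ≤ (b-a)/2^n
|error| ≤ (2 - (-3))/2^13 = 5/2^13
|error| ≤ 0.0006103516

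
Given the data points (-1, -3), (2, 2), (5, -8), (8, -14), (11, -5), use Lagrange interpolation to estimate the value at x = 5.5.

Lagrange interpolation formula:
P(x) = Σ yᵢ × Lᵢ(x)
where Lᵢ(x) = Π_{j≠i} (x - xⱼ)/(xᵢ - xⱼ)

L_0(5.5) = (5.5 - 2)/(-1 - 2) × (5.5 - 5)/(-1 - 5) × (5.5 - 8)/(-1 - 8) × (5.5 - 11)/(-1 - 11) = 0.012378
L_1(5.5) = (5.5 - (-1))/(2 - (-1)) × (5.5 - 5)/(2 - 5) × (5.5 - 8)/(2 - 8) × (5.5 - 11)/(2 - 11) = -0.091950
L_2(5.5) = (5.5 - (-1))/(5 - (-1)) × (5.5 - 2)/(5 - 2) × (5.5 - 8)/(5 - 8) × (5.5 - 11)/(5 - 11) = 0.965471
L_3(5.5) = (5.5 - (-1))/(8 - (-1)) × (5.5 - 2)/(8 - 2) × (5.5 - 5)/(8 - 5) × (5.5 - 11)/(8 - 11) = 0.128729
L_4(5.5) = (5.5 - (-1))/(11 - (-1)) × (5.5 - 2)/(11 - 2) × (5.5 - 5)/(11 - 5) × (5.5 - 8)/(11 - 8) = -0.014628

P(5.5) = (-3)×L_0(5.5) + 2×L_1(5.5) + (-8)×L_2(5.5) + (-14)×L_3(5.5) + (-5)×L_4(5.5)
P(5.5) = -9.673868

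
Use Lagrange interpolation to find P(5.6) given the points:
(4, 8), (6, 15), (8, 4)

Lagrange interpolation formula:
P(x) = Σ yᵢ × Lᵢ(x)
where Lᵢ(x) = Π_{j≠i} (x - xⱼ)/(xᵢ - xⱼ)

L_0(5.6) = (5.6 - 6)/(4 - 6) × (5.6 - 8)/(4 - 8) = 0.120000
L_1(5.6) = (5.6 - 4)/(6 - 4) × (5.6 - 8)/(6 - 8) = 0.960000
L_2(5.6) = (5.6 - 4)/(8 - 4) × (5.6 - 6)/(8 - 6) = -0.080000

P(5.6) = 8×L_0(5.6) + 15×L_1(5.6) + 4×L_2(5.6)
P(5.6) = 15.040000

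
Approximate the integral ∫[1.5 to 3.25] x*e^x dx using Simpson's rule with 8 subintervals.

f(x) = x*e^x
a = 1.5, b = 3.25, n = 8
h = (b - a)/n = 0.218750

Simpson's rule: (h/3)[f(x₀) + 4f(x₁) + 2f(x₂) + ... + f(xₙ)]

x_0 = 1.5000, f(x_0) = 6.722534, coefficient = 1
x_1 = 1.7188, f(x_1) = 9.586418, coefficient = 4
x_2 = 1.9375, f(x_2) = 13.448916, coefficient = 2
x_3 = 2.1562, f(x_3) = 18.627158, coefficient = 4
x_4 = 2.3750, f(x_4) = 25.533656, coefficient = 2
x_5 = 2.5938, f(x_5) = 34.703991, coefficient = 4
x_6 = 2.8125, f(x_6) = 46.832330, coefficient = 2
x_7 = 3.0312, f(x_7) = 62.816958, coefficient = 4
x_8 = 3.2500, f(x_8) = 83.818605, coefficient = 1

I ≈ (0.218750/3) × 765.109042 = 55.789201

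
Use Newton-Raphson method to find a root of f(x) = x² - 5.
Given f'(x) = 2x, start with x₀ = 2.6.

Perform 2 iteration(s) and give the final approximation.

f(x) = x² - 5
f'(x) = 2x
x₀ = 2.6

Newton-Raphson formula: x_{n+1} = x_n - f(x_n)/f'(x_n)

Iteration 1:
  f(2.600000) = 1.760000
  f'(2.600000) = 5.200000
  x_1 = 2.600000 - 1.760000/5.200000 = 2.261538
Iteration 2:
  f(2.261538) = 0.114556
  f'(2.261538) = 4.523077
  x_2 = 2.261538 - 0.114556/4.523077 = 2.236211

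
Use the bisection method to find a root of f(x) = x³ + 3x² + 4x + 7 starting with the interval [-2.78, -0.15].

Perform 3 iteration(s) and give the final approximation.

f(x) = x³ + 3x² + 4x + 7
Initial interval: [-2.78, -0.15]

Iteration 1:
  c_1 = (-2.780000 + (-0.150000))/2 = -1.465000
  f(c_1) = f(-1.465000) = 4.434455
  f(a) × f(c) < 0, new interval: [-2.780000, -1.465000]
Iteration 2:
  c_2 = (-2.780000 + (-1.465000))/2 = -2.122500
  f(c_2) = f(-2.122500) = 2.463143
  f(a) × f(c) < 0, new interval: [-2.780000, -2.122500]
Iteration 3:
  c_3 = (-2.780000 + (-2.122500))/2 = -2.451250
  f(c_3) = f(-2.451250) = 0.492234
  f(a) × f(c) < 0, new interval: [-2.780000, -2.451250]

After 3 iteration(s), the approximation is c_3 = -2.451250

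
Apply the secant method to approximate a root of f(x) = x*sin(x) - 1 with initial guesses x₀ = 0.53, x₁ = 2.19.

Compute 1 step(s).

f(x) = x*sin(x) - 1
x₀ = 0.53, x₁ = 2.19

Secant formula: x_{n+1} = x_n - f(x_n)(x_n - x_{n-1})/(f(x_n) - f(x_{n-1}))

Iteration 1:
  f(0.530000) = -0.732067
  f(2.190000) = 0.783407
  x_2 = 2.190000 - 0.783407×(2.190000 - 0.530000)/(0.783407 - (-0.732067))
       = 1.331882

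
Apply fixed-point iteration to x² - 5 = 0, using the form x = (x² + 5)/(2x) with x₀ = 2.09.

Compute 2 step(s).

Equation: x² - 5 = 0
Fixed-point form: x = (x² + 5)/(2x)
x₀ = 2.09

x_1 = g(2.090000) = 2.241172
x_2 = g(2.241172) = 2.236074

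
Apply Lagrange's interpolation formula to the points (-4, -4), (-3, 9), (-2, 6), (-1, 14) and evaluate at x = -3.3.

Lagrange interpolation formula:
P(x) = Σ yᵢ × Lᵢ(x)
where Lᵢ(x) = Π_{j≠i} (x - xⱼ)/(xᵢ - xⱼ)

L_0(-3.3) = (-3.3 - (-3))/(-4 - (-3)) × (-3.3 - (-2))/(-4 - (-2)) × (-3.3 - (-1))/(-4 - (-1)) = 0.149500
L_1(-3.3) = (-3.3 - (-4))/(-3 - (-4)) × (-3.3 - (-2))/(-3 - (-2)) × (-3.3 - (-1))/(-3 - (-1)) = 1.046500
L_2(-3.3) = (-3.3 - (-4))/(-2 - (-4)) × (-3.3 - (-3))/(-2 - (-3)) × (-3.3 - (-1))/(-2 - (-1)) = -0.241500
L_3(-3.3) = (-3.3 - (-4))/(-1 - (-4)) × (-3.3 - (-3))/(-1 - (-3)) × (-3.3 - (-2))/(-1 - (-2)) = 0.045500

P(-3.3) = (-4)×L_0(-3.3) + 9×L_1(-3.3) + 6×L_2(-3.3) + 14×L_3(-3.3)
P(-3.3) = 8.008500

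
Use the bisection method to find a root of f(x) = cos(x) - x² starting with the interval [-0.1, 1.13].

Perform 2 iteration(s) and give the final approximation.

f(x) = cos(x) - x²
Initial interval: [-0.1, 1.13]

Iteration 1:
  c_1 = (-0.100000 + 1.130000)/2 = 0.515000
  f(c_1) = f(0.515000) = 0.605068
  f(a) × f(c) ≥ 0, new interval: [0.515000, 1.130000]
Iteration 2:
  c_2 = (0.515000 + 1.130000)/2 = 0.822500
  f(c_2) = f(0.822500) = 0.003885
  f(a) × f(c) ≥ 0, new interval: [0.822500, 1.130000]

After 2 iteration(s), the approximation is c_2 = 0.822500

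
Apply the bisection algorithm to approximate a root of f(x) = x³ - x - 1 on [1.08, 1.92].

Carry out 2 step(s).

f(x) = x³ - x - 1
Initial interval: [1.08, 1.92]

Iteration 1:
  c_1 = (1.080000 + 1.920000)/2 = 1.500000
  f(c_1) = f(1.500000) = 0.875000
  f(a) × f(c) < 0, new interval: [1.080000, 1.500000]
Iteration 2:
  c_2 = (1.080000 + 1.500000)/2 = 1.290000
  f(c_2) = f(1.290000) = -0.143311
  f(a) × f(c) ≥ 0, new interval: [1.290000, 1.500000]

After 2 iteration(s), the approximation is c_2 = 1.290000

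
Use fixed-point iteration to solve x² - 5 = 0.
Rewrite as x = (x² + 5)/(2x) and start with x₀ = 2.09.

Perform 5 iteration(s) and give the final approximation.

Equation: x² - 5 = 0
Fixed-point form: x = (x² + 5)/(2x)
x₀ = 2.09

x_1 = g(2.090000) = 2.241172
x_2 = g(2.241172) = 2.236074
x_3 = g(2.236074) = 2.236068
x_4 = g(2.236068) = 2.236068
x_5 = g(2.236068) = 2.236068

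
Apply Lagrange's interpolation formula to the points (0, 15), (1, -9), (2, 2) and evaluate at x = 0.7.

Lagrange interpolation formula:
P(x) = Σ yᵢ × Lᵢ(x)
where Lᵢ(x) = Π_{j≠i} (x - xⱼ)/(xᵢ - xⱼ)

L_0(0.7) = (0.7 - 1)/(0 - 1) × (0.7 - 2)/(0 - 2) = 0.195000
L_1(0.7) = (0.7 - 0)/(1 - 0) × (0.7 - 2)/(1 - 2) = 0.910000
L_2(0.7) = (0.7 - 0)/(2 - 0) × (0.7 - 1)/(2 - 1) = -0.105000

P(0.7) = 15×L_0(0.7) + (-9)×L_1(0.7) + 2×L_2(0.7)
P(0.7) = -5.475000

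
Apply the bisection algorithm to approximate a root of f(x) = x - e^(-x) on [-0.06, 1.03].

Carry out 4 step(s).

f(x) = x - e^(-x)
Initial interval: [-0.06, 1.03]

Iteration 1:
  c_1 = (-0.060000 + 1.030000)/2 = 0.485000
  f(c_1) = f(0.485000) = -0.130697
  f(a) × f(c) ≥ 0, new interval: [0.485000, 1.030000]
Iteration 2:
  c_2 = (0.485000 + 1.030000)/2 = 0.757500
  f(c_2) = f(0.757500) = 0.288663
  f(a) × f(c) < 0, new interval: [0.485000, 0.757500]
Iteration 3:
  c_3 = (0.485000 + 0.757500)/2 = 0.621250
  f(c_3) = f(0.621250) = 0.083978
  f(a) × f(c) < 0, new interval: [0.485000, 0.621250]
Iteration 4:
  c_4 = (0.485000 + 0.621250)/2 = 0.553125
  f(c_4) = f(0.553125) = -0.022025
  f(a) × f(c) ≥ 0, new interval: [0.553125, 0.621250]

After 4 iteration(s), the approximation is c_4 = 0.553125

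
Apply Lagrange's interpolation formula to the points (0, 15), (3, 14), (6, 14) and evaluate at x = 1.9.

Lagrange interpolation formula:
P(x) = Σ yᵢ × Lᵢ(x)
where Lᵢ(x) = Π_{j≠i} (x - xⱼ)/(xᵢ - xⱼ)

L_0(1.9) = (1.9 - 3)/(0 - 3) × (1.9 - 6)/(0 - 6) = 0.250556
L_1(1.9) = (1.9 - 0)/(3 - 0) × (1.9 - 6)/(3 - 6) = 0.865556
L_2(1.9) = (1.9 - 0)/(6 - 0) × (1.9 - 3)/(6 - 3) = -0.116111

P(1.9) = 15×L_0(1.9) + 14×L_1(1.9) + 14×L_2(1.9)
P(1.9) = 14.250556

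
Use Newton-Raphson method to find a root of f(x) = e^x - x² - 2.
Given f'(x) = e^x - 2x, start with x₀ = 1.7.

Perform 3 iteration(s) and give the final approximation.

f(x) = e^x - x² - 2
f'(x) = e^x - 2x
x₀ = 1.7

Newton-Raphson formula: x_{n+1} = x_n - f(x_n)/f'(x_n)

Iteration 1:
  f(1.700000) = 0.583947
  f'(1.700000) = 2.073947
  x_1 = 1.700000 - 0.583947/2.073947 = 1.418437
Iteration 2:
  f(1.418437) = 0.118695
  f'(1.418437) = 1.293785
  x_2 = 1.418437 - 0.118695/1.293785 = 1.326694
Iteration 3:
  f(1.326694) = 0.008447
  f'(1.326694) = 1.115176
  x_3 = 1.326694 - 0.008447/1.115176 = 1.319119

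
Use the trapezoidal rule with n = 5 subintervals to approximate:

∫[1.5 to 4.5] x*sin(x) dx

f(x) = x*sin(x)
a = 1.5, b = 4.5, n = 5
h = (b - a)/n = 0.600000

Trapezoidal rule: (h/2)[f(x₀) + 2f(x₁) + 2f(x₂) + ... + f(xₙ)]

x_0 = 1.5000, f(x_0) = 1.496242, coefficient = 1
x_1 = 2.1000, f(x_1) = 1.812740, coefficient = 2
x_2 = 2.7000, f(x_2) = 1.153926, coefficient = 2
x_3 = 3.3000, f(x_3) = -0.520561, coefficient = 2
x_4 = 3.9000, f(x_4) = -2.682288, coefficient = 2
x_5 = 4.5000, f(x_5) = -4.398886, coefficient = 1

I ≈ (0.600000/2) × -3.375010 = -1.012503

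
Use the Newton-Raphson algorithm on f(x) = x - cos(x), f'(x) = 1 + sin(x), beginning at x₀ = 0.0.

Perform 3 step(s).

f(x) = x - cos(x)
f'(x) = 1 + sin(x)
x₀ = 0.0

Newton-Raphson formula: x_{n+1} = x_n - f(x_n)/f'(x_n)

Iteration 1:
  f(0.000000) = -1.000000
  f'(0.000000) = 1.000000
  x_1 = 0.000000 - (-1.000000)/1.000000 = 1.000000
Iteration 2:
  f(1.000000) = 0.459698
  f'(1.000000) = 1.841471
  x_2 = 1.000000 - 0.459698/1.841471 = 0.750364
Iteration 3:
  f(0.750364) = 0.018923
  f'(0.750364) = 1.681905
  x_3 = 0.750364 - 0.018923/1.681905 = 0.739113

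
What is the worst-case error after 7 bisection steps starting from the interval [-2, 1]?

Bisection error bound: |error| ≤ (b-a)/2^n
|error| ≤ (1 - (-2))/2^7 = 3/2^7
|error| ≤ 0.0234375000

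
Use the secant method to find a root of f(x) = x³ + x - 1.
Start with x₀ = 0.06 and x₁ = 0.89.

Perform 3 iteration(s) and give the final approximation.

f(x) = x³ + x - 1
x₀ = 0.06, x₁ = 0.89

Secant formula: x_{n+1} = x_n - f(x_n)(x_n - x_{n-1})/(f(x_n) - f(x_{n-1}))

Iteration 1:
  f(0.060000) = -0.939784
  f(0.890000) = 0.594969
  x_2 = 0.890000 - 0.594969×(0.890000 - 0.060000)/(0.594969 - (-0.939784))
       = 0.568239
Iteration 2:
  f(0.890000) = 0.594969
  f(0.568239) = -0.248280
  x_3 = 0.568239 - (-0.248280)×(0.568239 - 0.890000)/(-0.248280 - 0.594969)
       = 0.662976
Iteration 3:
  f(0.568239) = -0.248280
  f(0.662976) = -0.045622
  x_4 = 0.662976 - (-0.045622)×(0.662976 - 0.568239)/(-0.045622 - (-0.248280))
       = 0.684303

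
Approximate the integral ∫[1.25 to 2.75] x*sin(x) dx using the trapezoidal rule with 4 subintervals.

f(x) = x*sin(x)
a = 1.25, b = 2.75, n = 4
h = (b - a)/n = 0.375000

Trapezoidal rule: (h/2)[f(x₀) + 2f(x₁) + 2f(x₂) + ... + f(xₙ)]

x_0 = 1.2500, f(x_0) = 1.186231, coefficient = 1
x_1 = 1.6250, f(x_1) = 1.622613, coefficient = 2
x_2 = 2.0000, f(x_2) = 1.818595, coefficient = 2
x_3 = 2.3750, f(x_3) = 1.647502, coefficient = 2
x_4 = 2.7500, f(x_4) = 1.049568, coefficient = 1

I ≈ (0.375000/2) × 12.413219 = 2.327479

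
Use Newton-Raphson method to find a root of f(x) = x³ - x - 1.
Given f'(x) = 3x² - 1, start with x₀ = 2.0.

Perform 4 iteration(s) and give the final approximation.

f(x) = x³ - x - 1
f'(x) = 3x² - 1
x₀ = 2.0

Newton-Raphson formula: x_{n+1} = x_n - f(x_n)/f'(x_n)

Iteration 1:
  f(2.000000) = 5.000000
  f'(2.000000) = 11.000000
  x_1 = 2.000000 - 5.000000/11.000000 = 1.545455
Iteration 2:
  f(1.545455) = 1.145755
  f'(1.545455) = 6.165289
  x_2 = 1.545455 - 1.145755/6.165289 = 1.359615
Iteration 3:
  f(1.359615) = 0.153705
  f'(1.359615) = 4.545658
  x_3 = 1.359615 - 0.153705/4.545658 = 1.325801
Iteration 4:
  f(1.325801) = 0.004625
  f'(1.325801) = 4.273248
  x_4 = 1.325801 - 0.004625/4.273248 = 1.324719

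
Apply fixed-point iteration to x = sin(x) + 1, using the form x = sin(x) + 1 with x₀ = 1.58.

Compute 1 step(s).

Equation: x = sin(x) + 1
Fixed-point form: x = sin(x) + 1
x₀ = 1.58

x_1 = g(1.580000) = 1.999958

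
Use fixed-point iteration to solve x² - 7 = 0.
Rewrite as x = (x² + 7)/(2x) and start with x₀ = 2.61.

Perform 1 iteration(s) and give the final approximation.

Equation: x² - 7 = 0
Fixed-point form: x = (x² + 7)/(2x)
x₀ = 2.61

x_1 = g(2.610000) = 2.645996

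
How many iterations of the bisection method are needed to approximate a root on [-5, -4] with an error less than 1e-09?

We need (b-a)/2^n ≤ 1e-09
(-4 - (-5))/2^n ≤ 1e-09
1/2^n ≤ 1e-09
2^n ≥ 1000000000
n ≥ log₂(1000000000) = 29.90
n ≥ 30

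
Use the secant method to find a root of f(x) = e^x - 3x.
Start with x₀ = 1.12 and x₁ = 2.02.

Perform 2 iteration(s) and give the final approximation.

f(x) = e^x - 3x
x₀ = 1.12, x₁ = 2.02

Secant formula: x_{n+1} = x_n - f(x_n)(x_n - x_{n-1})/(f(x_n) - f(x_{n-1}))

Iteration 1:
  f(1.120000) = -0.295146
  f(2.020000) = 1.478325
  x_2 = 2.020000 - 1.478325×(2.020000 - 1.120000)/(1.478325 - (-0.295146))
       = 1.269780
Iteration 2:
  f(2.020000) = 1.478325
  f(1.269780) = -0.249270
  x_3 = 1.269780 - (-0.249270)×(1.269780 - 2.020000)/(-0.249270 - 1.478325)
       = 1.378028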